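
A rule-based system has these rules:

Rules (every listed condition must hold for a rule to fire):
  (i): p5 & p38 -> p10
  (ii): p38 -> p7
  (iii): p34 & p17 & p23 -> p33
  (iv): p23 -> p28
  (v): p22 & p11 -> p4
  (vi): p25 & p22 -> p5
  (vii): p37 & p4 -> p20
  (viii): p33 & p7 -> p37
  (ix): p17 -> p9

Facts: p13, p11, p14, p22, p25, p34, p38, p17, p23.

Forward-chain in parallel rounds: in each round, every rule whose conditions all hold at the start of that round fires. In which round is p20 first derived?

3

Round 1: (ii) [p38 -> p7]; (iii) [p34 & p17 & p23 -> p33]; (iv) [p23 -> p28]; (v) [p22 & p11 -> p4]; (vi) [p25 & p22 -> p5]; (ix) [p17 -> p9]. New: p7, p33, p28, p4, p5, p9.
Round 2: (i) [p5 & p38 -> p10]; (viii) [p33 & p7 -> p37]. New: p10, p37.
Round 3: (vii) [p37 & p4 -> p20]. New: p20.
p20 first appears in round 3.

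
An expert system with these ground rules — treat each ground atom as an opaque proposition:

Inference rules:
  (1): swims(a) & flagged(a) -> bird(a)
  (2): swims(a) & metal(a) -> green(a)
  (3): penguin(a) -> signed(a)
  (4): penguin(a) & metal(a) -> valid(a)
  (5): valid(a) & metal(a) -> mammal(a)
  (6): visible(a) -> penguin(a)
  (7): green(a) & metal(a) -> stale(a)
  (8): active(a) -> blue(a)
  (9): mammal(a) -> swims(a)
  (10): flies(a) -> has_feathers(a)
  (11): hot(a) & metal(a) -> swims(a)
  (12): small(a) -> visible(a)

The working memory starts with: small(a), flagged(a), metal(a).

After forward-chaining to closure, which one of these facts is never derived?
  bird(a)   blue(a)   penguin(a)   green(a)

blue(a)

[1] (12) [small(a) -> visible(a)]. ⇒ new: visible(a).
[2] (6) [visible(a) -> penguin(a)]. ⇒ new: penguin(a).
[3] (3) [penguin(a) -> signed(a)]; (4) [penguin(a) & metal(a) -> valid(a)]. ⇒ new: signed(a), valid(a).
[4] (5) [valid(a) & metal(a) -> mammal(a)]. ⇒ new: mammal(a).
[5] (9) [mammal(a) -> swims(a)]. ⇒ new: swims(a).
[6] (1) [swims(a) & flagged(a) -> bird(a)]; (2) [swims(a) & metal(a) -> green(a)]. ⇒ new: bird(a), green(a).
[7] (7) [green(a) & metal(a) -> stale(a)]. ⇒ new: stale(a).
Derived: green(a) (round 6), penguin(a) (round 2), bird(a) (round 6). blue(a) never appears in any round.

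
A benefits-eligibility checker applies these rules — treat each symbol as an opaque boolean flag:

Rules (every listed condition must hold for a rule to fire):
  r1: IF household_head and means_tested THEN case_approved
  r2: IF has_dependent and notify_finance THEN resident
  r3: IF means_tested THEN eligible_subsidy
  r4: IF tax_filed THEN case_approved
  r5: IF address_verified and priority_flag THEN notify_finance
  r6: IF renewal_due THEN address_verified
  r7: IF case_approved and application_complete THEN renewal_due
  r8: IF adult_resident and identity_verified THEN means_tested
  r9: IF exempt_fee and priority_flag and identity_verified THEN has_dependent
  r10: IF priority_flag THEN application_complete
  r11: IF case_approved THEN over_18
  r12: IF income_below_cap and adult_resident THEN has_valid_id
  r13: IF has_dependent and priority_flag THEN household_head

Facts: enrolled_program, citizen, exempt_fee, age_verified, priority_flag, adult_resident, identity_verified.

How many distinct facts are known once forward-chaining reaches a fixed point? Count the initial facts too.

18

Round 1 — r8, r9, r10, derive means_tested, has_dependent, application_complete.
Round 2 — r3, r13, derive eligible_subsidy, household_head.
Round 3 — r1, derive case_approved.
Round 4 — r7, r11, derive renewal_due, over_18.
Round 5 — r6, derive address_verified.
Round 6 — r5, derive notify_finance.
Round 7 — r2, derive resident.
Closure: {address_verified, adult_resident, age_verified, application_complete, case_approved, citizen, eligible_subsidy, enrolled_program, exempt_fee, has_dependent, household_head, identity_verified, means_tested, notify_finance, over_18, priority_flag, renewal_due, resident} — 18 facts.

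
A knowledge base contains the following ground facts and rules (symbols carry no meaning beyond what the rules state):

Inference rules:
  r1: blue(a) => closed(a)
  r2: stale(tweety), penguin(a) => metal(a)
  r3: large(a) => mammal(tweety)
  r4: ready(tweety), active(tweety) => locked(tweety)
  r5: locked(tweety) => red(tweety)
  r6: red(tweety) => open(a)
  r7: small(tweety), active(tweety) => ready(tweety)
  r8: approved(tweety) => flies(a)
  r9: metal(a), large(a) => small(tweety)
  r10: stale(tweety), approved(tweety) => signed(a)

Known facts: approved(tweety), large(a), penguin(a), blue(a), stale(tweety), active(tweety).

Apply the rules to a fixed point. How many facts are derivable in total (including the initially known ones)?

Round 1: r1 [blue(a) => closed(a)]; r2 [stale(tweety), penguin(a) => metal(a)]; r3 [large(a) => mammal(tweety)]; r8 [approved(tweety) => flies(a)]; r10 [stale(tweety), approved(tweety) => signed(a)]. Adds closed(a), metal(a), mammal(tweety), flies(a), signed(a).
Round 2: r9 [metal(a), large(a) => small(tweety)]. Adds small(tweety).
Round 3: r7 [small(tweety), active(tweety) => ready(tweety)]. Adds ready(tweety).
Round 4: r4 [ready(tweety), active(tweety) => locked(tweety)]. Adds locked(tweety).
Round 5: r5 [locked(tweety) => red(tweety)]. Adds red(tweety).
Round 6: r6 [red(tweety) => open(a)]. Adds open(a).
Closure: {active(tweety), approved(tweety), blue(a), closed(a), flies(a), large(a), locked(tweety), mammal(tweety), metal(a), open(a), penguin(a), ready(tweety), red(tweety), signed(a), small(tweety), stale(tweety)} — 16 facts.

16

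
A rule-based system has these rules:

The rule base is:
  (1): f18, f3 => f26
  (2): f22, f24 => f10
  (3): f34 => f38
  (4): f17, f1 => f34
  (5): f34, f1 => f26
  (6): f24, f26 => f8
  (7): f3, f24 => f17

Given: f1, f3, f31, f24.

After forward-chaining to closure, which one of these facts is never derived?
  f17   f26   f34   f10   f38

Round 1 — (7), derive f17.
Round 2 — (4), derive f34.
Round 3 — (3), (5), derive f38, f26.
Round 4 — (6), derive f8.
Derived: f26 (round 3), f38 (round 3), f17 (round 1), f34 (round 2). f10 never appears in any round.

f10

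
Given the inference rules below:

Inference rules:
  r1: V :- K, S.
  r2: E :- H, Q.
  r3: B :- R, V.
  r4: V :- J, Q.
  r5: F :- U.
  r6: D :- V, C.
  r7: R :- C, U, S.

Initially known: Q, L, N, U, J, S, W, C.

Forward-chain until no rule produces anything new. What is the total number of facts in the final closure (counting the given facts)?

Round 1: r4 [V :- J, Q.]; r5 [F :- U.]; r7 [R :- C, U, S.]. New: V, F, R.
Round 2: r3 [B :- R, V.]; r6 [D :- V, C.]. New: B, D.
Closure: {B, C, D, F, J, L, N, Q, R, S, U, V, W} — 13 facts.

13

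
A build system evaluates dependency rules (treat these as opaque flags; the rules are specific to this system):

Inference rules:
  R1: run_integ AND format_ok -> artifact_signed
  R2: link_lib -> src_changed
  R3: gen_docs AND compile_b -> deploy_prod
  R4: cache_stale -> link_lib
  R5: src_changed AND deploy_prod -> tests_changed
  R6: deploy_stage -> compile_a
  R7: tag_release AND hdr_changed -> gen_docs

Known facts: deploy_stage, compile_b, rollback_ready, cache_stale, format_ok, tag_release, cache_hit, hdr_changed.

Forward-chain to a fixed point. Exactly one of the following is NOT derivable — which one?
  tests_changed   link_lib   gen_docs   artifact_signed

Round 1 — R4, R6, R7, derive link_lib, compile_a, gen_docs.
Round 2 — R2, R3, derive src_changed, deploy_prod.
Round 3 — R5, derive tests_changed.
Derived: gen_docs (round 1), tests_changed (round 3), link_lib (round 1). artifact_signed never appears in any round.

artifact_signed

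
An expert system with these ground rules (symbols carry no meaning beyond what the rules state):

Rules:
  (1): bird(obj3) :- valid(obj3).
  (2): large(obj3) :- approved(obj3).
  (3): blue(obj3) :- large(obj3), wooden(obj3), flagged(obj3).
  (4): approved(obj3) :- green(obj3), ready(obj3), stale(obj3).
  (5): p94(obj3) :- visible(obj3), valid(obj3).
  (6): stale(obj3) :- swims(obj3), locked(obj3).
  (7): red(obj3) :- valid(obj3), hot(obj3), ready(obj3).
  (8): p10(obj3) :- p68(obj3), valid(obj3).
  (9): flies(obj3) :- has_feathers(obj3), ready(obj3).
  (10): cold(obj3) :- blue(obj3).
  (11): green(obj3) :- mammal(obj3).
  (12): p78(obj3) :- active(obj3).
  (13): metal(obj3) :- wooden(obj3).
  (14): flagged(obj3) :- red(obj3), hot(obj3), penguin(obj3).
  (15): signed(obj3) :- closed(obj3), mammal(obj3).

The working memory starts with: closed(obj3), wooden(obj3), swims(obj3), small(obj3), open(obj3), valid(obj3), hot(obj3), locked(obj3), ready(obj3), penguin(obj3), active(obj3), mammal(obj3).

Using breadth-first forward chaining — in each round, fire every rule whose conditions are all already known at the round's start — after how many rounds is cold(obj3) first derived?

5

Round 1: (1) [bird(obj3) :- valid(obj3).]; (6) [stale(obj3) :- swims(obj3), locked(obj3).]; (7) [red(obj3) :- valid(obj3), hot(obj3), ready(obj3).]; (11) [green(obj3) :- mammal(obj3).]; (12) [p78(obj3) :- active(obj3).]; (13) [metal(obj3) :- wooden(obj3).]; (15) [signed(obj3) :- closed(obj3), mammal(obj3).]. New: bird(obj3), stale(obj3), red(obj3), green(obj3), p78(obj3), metal(obj3), signed(obj3).
Round 2: (4) [approved(obj3) :- green(obj3), ready(obj3), stale(obj3).]; (14) [flagged(obj3) :- red(obj3), hot(obj3), penguin(obj3).]. New: approved(obj3), flagged(obj3).
Round 3: (2) [large(obj3) :- approved(obj3).]. New: large(obj3).
Round 4: (3) [blue(obj3) :- large(obj3), wooden(obj3), flagged(obj3).]. New: blue(obj3).
Round 5: (10) [cold(obj3) :- blue(obj3).]. New: cold(obj3).
cold(obj3) first appears in round 5.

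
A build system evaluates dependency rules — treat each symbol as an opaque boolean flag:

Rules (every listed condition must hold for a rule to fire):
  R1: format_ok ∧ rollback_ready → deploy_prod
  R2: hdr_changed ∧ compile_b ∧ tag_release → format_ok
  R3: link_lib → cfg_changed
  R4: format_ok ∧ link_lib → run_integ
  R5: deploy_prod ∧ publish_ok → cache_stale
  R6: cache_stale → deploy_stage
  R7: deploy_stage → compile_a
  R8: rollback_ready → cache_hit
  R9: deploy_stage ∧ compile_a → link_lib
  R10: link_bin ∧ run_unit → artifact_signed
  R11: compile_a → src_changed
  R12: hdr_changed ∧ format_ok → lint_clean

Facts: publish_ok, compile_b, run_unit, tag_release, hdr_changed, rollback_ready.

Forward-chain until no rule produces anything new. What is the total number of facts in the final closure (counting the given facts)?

17

Round 1: R2 [hdr_changed ∧ compile_b ∧ tag_release → format_ok]; R8 [rollback_ready → cache_hit]. New: format_ok, cache_hit.
Round 2: R1 [format_ok ∧ rollback_ready → deploy_prod]; R12 [hdr_changed ∧ format_ok → lint_clean]. New: deploy_prod, lint_clean.
Round 3: R5 [deploy_prod ∧ publish_ok → cache_stale]. New: cache_stale.
Round 4: R6 [cache_stale → deploy_stage]. New: deploy_stage.
Round 5: R7 [deploy_stage → compile_a]. New: compile_a.
Round 6: R9 [deploy_stage ∧ compile_a → link_lib]; R11 [compile_a → src_changed]. New: link_lib, src_changed.
Round 7: R3 [link_lib → cfg_changed]; R4 [format_ok ∧ link_lib → run_integ]. New: cfg_changed, run_integ.
Closure: {cache_hit, cache_stale, cfg_changed, compile_a, compile_b, deploy_prod, deploy_stage, format_ok, hdr_changed, link_lib, lint_clean, publish_ok, rollback_ready, run_integ, run_unit, src_changed, tag_release} — 17 facts.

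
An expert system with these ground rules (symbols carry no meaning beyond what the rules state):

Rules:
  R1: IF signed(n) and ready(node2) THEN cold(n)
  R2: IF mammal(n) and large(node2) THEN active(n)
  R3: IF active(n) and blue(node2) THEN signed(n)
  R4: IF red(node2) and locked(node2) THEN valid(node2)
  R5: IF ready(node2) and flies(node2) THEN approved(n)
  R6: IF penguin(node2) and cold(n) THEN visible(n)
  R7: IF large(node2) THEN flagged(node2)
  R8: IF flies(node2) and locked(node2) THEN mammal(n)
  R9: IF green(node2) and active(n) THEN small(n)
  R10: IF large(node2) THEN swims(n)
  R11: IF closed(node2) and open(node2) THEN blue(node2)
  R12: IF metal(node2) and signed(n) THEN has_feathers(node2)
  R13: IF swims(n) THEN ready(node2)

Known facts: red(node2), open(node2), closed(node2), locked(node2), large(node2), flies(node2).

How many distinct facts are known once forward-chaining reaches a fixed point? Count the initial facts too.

Round 1 — R4, R7, R8, R10, R11, derive valid(node2), flagged(node2), mammal(n), swims(n), blue(node2).
Round 2 — R2, R13, derive active(n), ready(node2).
Round 3 — R3, R5, derive signed(n), approved(n).
Round 4 — R1, derive cold(n).
Closure: {active(n), approved(n), blue(node2), closed(node2), cold(n), flagged(node2), flies(node2), large(node2), locked(node2), mammal(n), open(node2), ready(node2), red(node2), signed(n), swims(n), valid(node2)} — 16 facts.

16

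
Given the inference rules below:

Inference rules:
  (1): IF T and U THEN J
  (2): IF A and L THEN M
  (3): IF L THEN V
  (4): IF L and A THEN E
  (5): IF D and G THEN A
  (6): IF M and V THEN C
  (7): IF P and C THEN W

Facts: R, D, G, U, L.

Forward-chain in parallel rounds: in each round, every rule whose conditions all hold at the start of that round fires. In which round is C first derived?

3

Round 1 fires (3), (5), giving V, A.
Round 2 fires (2), (4), giving M, E.
Round 3 fires (6), giving C.
C first appears in round 3.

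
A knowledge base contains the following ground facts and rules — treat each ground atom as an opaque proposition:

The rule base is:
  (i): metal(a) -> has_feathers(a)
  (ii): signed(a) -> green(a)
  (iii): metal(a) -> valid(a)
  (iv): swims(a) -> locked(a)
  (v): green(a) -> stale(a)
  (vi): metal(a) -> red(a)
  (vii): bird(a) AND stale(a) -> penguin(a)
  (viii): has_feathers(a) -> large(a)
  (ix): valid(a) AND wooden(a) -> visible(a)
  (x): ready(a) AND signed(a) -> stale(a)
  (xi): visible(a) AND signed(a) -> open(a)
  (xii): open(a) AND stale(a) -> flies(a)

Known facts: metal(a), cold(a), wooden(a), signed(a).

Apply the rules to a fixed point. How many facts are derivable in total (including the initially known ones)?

13

Round 1 fires (i), (ii), (iii), (vi), giving has_feathers(a), green(a), valid(a), red(a).
Round 2 fires (v), (viii), (ix), giving stale(a), large(a), visible(a).
Round 3 fires (xi), giving open(a).
Round 4 fires (xii), giving flies(a).
Closure: {cold(a), flies(a), green(a), has_feathers(a), large(a), metal(a), open(a), red(a), signed(a), stale(a), valid(a), visible(a), wooden(a)} — 13 facts.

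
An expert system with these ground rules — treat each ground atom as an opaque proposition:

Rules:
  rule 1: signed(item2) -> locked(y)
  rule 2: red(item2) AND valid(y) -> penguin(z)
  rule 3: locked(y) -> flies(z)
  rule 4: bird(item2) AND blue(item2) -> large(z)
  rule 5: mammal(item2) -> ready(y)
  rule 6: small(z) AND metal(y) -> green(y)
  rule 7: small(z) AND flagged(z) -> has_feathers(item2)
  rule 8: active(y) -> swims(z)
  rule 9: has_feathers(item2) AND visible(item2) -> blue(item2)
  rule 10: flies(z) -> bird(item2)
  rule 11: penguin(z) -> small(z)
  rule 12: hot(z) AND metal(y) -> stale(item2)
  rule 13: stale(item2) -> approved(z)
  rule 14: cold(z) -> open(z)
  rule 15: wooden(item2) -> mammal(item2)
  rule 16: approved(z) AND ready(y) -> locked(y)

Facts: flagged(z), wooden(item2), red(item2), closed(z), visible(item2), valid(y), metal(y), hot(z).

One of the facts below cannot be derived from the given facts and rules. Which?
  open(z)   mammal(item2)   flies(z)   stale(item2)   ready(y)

Round 1: rule 2 [red(item2) AND valid(y) -> penguin(z)]; rule 12 [hot(z) AND metal(y) -> stale(item2)]; rule 15 [wooden(item2) -> mammal(item2)]. New: penguin(z), stale(item2), mammal(item2).
Round 2: rule 5 [mammal(item2) -> ready(y)]; rule 11 [penguin(z) -> small(z)]; rule 13 [stale(item2) -> approved(z)]. New: ready(y), small(z), approved(z).
Round 3: rule 6 [small(z) AND metal(y) -> green(y)]; rule 7 [small(z) AND flagged(z) -> has_feathers(item2)]; rule 16 [approved(z) AND ready(y) -> locked(y)]. New: green(y), has_feathers(item2), locked(y).
Round 4: rule 3 [locked(y) -> flies(z)]; rule 9 [has_feathers(item2) AND visible(item2) -> blue(item2)]. New: flies(z), blue(item2).
Round 5: rule 10 [flies(z) -> bird(item2)]. New: bird(item2).
Round 6: rule 4 [bird(item2) AND blue(item2) -> large(z)]. New: large(z).
Derived: stale(item2) (round 1), flies(z) (round 4), ready(y) (round 2), mammal(item2) (round 1). open(z) never appears in any round.

open(z)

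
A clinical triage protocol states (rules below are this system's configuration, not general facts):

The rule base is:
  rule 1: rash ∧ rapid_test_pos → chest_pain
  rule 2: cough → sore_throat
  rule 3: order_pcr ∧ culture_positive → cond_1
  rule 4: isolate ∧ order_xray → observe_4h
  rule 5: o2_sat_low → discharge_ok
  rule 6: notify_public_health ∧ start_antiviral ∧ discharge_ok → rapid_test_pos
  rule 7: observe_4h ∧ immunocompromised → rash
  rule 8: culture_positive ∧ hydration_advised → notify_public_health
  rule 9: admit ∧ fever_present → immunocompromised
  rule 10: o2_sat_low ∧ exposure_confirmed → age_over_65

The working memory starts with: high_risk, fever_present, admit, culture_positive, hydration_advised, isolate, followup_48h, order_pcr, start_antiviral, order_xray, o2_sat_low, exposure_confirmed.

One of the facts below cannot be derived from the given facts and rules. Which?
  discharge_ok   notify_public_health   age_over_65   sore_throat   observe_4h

sore_throat

Round 1 fires rule 3, rule 4, rule 5, rule 8, rule 9, rule 10, giving cond_1, observe_4h, discharge_ok, notify_public_health, immunocompromised, age_over_65.
Round 2 fires rule 6, rule 7, giving rapid_test_pos, rash.
Round 3 fires rule 1, giving chest_pain.
Derived: notify_public_health (round 1), observe_4h (round 1), discharge_ok (round 1), age_over_65 (round 1). sore_throat never appears in any round.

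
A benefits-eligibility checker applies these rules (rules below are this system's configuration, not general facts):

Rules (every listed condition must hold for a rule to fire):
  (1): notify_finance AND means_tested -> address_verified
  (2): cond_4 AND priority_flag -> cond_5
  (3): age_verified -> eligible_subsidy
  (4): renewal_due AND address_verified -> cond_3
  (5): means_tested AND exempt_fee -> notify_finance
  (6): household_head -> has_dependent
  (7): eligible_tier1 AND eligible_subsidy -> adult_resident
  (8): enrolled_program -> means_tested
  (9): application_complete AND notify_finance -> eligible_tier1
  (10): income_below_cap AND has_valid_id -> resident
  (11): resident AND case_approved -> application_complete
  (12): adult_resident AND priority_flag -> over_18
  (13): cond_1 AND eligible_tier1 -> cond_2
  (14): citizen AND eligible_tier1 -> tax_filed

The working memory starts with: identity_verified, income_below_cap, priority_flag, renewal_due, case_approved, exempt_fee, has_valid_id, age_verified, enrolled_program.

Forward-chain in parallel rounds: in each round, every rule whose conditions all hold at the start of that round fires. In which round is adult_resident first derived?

Round 1: (3) [age_verified -> eligible_subsidy]; (8) [enrolled_program -> means_tested]; (10) [income_below_cap AND has_valid_id -> resident]. Adds eligible_subsidy, means_tested, resident.
Round 2: (5) [means_tested AND exempt_fee -> notify_finance]; (11) [resident AND case_approved -> application_complete]. Adds notify_finance, application_complete.
Round 3: (1) [notify_finance AND means_tested -> address_verified]; (9) [application_complete AND notify_finance -> eligible_tier1]. Adds address_verified, eligible_tier1.
Round 4: (4) [renewal_due AND address_verified -> cond_3]; (7) [eligible_tier1 AND eligible_subsidy -> adult_resident]. Adds cond_3, adult_resident.
adult_resident first appears in round 4.

4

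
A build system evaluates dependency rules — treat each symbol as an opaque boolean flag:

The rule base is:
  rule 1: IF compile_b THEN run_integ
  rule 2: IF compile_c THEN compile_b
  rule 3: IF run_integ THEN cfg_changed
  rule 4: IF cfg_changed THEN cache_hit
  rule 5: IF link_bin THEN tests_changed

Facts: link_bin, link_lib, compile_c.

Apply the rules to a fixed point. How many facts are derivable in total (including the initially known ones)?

8

Round 1: rule 2 [IF compile_c THEN compile_b]; rule 5 [IF link_bin THEN tests_changed]. Adds compile_b, tests_changed.
Round 2: rule 1 [IF compile_b THEN run_integ]. Adds run_integ.
Round 3: rule 3 [IF run_integ THEN cfg_changed]. Adds cfg_changed.
Round 4: rule 4 [IF cfg_changed THEN cache_hit]. Adds cache_hit.
Closure: {cache_hit, cfg_changed, compile_b, compile_c, link_bin, link_lib, run_integ, tests_changed} — 8 facts.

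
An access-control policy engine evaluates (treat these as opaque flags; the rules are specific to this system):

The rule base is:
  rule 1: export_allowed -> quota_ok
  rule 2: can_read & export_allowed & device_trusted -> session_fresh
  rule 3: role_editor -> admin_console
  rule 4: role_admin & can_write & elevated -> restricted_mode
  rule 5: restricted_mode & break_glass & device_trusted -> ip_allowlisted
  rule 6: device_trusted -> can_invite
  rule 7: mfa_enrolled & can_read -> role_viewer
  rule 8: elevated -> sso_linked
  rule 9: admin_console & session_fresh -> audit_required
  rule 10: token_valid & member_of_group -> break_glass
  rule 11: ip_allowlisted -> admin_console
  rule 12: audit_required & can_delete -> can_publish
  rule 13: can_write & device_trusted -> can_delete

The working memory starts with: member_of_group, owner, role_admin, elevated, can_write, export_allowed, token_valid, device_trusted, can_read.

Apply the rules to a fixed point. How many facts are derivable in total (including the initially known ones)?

Round 1 fires rule 1, rule 2, rule 4, rule 6, rule 8, rule 10, rule 13, giving quota_ok, session_fresh, restricted_mode, can_invite, sso_linked, break_glass, can_delete.
Round 2 fires rule 5, giving ip_allowlisted.
Round 3 fires rule 11, giving admin_console.
Round 4 fires rule 9, giving audit_required.
Round 5 fires rule 12, giving can_publish.
Closure: {admin_console, audit_required, break_glass, can_delete, can_invite, can_publish, can_read, can_write, device_trusted, elevated, export_allowed, ip_allowlisted, member_of_group, owner, quota_ok, restricted_mode, role_admin, session_fresh, sso_linked, token_valid} — 20 facts.

20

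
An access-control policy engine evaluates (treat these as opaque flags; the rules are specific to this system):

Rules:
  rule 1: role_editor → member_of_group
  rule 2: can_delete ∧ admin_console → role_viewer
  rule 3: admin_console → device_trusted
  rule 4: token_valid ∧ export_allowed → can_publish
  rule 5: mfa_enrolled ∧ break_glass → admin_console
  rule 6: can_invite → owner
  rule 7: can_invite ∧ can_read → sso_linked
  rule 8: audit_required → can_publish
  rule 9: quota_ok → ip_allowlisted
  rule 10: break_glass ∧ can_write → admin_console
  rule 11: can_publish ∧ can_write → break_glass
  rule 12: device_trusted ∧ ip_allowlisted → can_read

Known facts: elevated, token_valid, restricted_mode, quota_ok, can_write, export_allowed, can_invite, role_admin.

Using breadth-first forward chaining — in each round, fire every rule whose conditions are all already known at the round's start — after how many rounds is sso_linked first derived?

6

Round 1: rule 4 [token_valid ∧ export_allowed → can_publish]; rule 6 [can_invite → owner]; rule 9 [quota_ok → ip_allowlisted]. Adds can_publish, owner, ip_allowlisted.
Round 2: rule 11 [can_publish ∧ can_write → break_glass]. Adds break_glass.
Round 3: rule 10 [break_glass ∧ can_write → admin_console]. Adds admin_console.
Round 4: rule 3 [admin_console → device_trusted]. Adds device_trusted.
Round 5: rule 12 [device_trusted ∧ ip_allowlisted → can_read]. Adds can_read.
Round 6: rule 7 [can_invite ∧ can_read → sso_linked]. Adds sso_linked.
sso_linked first appears in round 6.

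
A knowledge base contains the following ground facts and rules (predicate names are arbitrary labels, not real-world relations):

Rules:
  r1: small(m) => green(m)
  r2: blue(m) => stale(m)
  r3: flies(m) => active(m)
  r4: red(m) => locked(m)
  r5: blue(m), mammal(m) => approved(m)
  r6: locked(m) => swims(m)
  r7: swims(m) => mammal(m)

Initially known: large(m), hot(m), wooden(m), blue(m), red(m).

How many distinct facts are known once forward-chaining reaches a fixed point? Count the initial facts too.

10

Round 1: r2 [blue(m) => stale(m)]; r4 [red(m) => locked(m)]. New: stale(m), locked(m).
Round 2: r6 [locked(m) => swims(m)]. New: swims(m).
Round 3: r7 [swims(m) => mammal(m)]. New: mammal(m).
Round 4: r5 [blue(m), mammal(m) => approved(m)]. New: approved(m).
Closure: {approved(m), blue(m), hot(m), large(m), locked(m), mammal(m), red(m), stale(m), swims(m), wooden(m)} — 10 facts.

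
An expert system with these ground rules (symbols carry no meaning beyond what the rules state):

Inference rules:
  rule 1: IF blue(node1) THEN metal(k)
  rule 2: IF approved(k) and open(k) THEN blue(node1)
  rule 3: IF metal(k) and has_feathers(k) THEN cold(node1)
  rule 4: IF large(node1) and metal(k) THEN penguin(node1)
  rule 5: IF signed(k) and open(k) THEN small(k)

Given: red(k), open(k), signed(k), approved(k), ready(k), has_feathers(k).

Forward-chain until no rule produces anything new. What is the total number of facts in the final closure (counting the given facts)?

Round 1: rule 2 [IF approved(k) and open(k) THEN blue(node1)]; rule 5 [IF signed(k) and open(k) THEN small(k)]. New: blue(node1), small(k).
Round 2: rule 1 [IF blue(node1) THEN metal(k)]. New: metal(k).
Round 3: rule 3 [IF metal(k) and has_feathers(k) THEN cold(node1)]. New: cold(node1).
Closure: {approved(k), blue(node1), cold(node1), has_feathers(k), metal(k), open(k), ready(k), red(k), signed(k), small(k)} — 10 facts.

10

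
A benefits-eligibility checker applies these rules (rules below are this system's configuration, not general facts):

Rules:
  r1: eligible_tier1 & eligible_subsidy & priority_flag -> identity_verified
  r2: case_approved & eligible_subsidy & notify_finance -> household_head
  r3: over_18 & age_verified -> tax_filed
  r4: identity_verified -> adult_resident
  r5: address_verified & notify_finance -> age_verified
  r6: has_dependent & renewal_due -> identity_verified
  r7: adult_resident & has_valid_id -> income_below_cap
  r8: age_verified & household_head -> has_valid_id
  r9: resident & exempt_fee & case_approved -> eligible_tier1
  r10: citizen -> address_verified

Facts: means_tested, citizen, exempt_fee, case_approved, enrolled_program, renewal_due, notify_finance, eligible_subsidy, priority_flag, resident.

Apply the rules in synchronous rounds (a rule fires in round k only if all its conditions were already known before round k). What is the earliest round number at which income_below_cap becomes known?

Round 1 fires r2, r9, r10, giving household_head, eligible_tier1, address_verified.
Round 2 fires r1, r5, giving identity_verified, age_verified.
Round 3 fires r4, r8, giving adult_resident, has_valid_id.
Round 4 fires r7, giving income_below_cap.
income_below_cap first appears in round 4.

4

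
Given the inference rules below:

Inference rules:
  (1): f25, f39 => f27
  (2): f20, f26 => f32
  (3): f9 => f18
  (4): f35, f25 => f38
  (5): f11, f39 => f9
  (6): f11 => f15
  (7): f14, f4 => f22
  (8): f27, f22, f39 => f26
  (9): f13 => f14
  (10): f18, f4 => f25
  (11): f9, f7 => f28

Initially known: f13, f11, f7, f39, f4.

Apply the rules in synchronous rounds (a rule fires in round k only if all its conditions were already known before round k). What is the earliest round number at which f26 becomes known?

5

[1] (5) [f11, f39 => f9]; (6) [f11 => f15]; (9) [f13 => f14]. ⇒ new: f9, f15, f14.
[2] (3) [f9 => f18]; (7) [f14, f4 => f22]; (11) [f9, f7 => f28]. ⇒ new: f18, f22, f28.
[3] (10) [f18, f4 => f25]. ⇒ new: f25.
[4] (1) [f25, f39 => f27]. ⇒ new: f27.
[5] (8) [f27, f22, f39 => f26]. ⇒ new: f26.
f26 first appears in round 5.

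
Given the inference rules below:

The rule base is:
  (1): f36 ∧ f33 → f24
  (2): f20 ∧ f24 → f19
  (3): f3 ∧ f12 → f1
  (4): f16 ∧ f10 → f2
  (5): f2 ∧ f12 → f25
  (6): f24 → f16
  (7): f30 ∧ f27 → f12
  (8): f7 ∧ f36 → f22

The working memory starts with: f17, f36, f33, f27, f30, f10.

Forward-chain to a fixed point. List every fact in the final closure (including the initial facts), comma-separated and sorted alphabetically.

f10, f12, f16, f17, f2, f24, f25, f27, f30, f33, f36

Round 1: (1) [f36 ∧ f33 → f24]; (7) [f30 ∧ f27 → f12]. Adds f24, f12.
Round 2: (6) [f24 → f16]. Adds f16.
Round 3: (4) [f16 ∧ f10 → f2]. Adds f2.
Round 4: (5) [f2 ∧ f12 → f25]. Adds f25.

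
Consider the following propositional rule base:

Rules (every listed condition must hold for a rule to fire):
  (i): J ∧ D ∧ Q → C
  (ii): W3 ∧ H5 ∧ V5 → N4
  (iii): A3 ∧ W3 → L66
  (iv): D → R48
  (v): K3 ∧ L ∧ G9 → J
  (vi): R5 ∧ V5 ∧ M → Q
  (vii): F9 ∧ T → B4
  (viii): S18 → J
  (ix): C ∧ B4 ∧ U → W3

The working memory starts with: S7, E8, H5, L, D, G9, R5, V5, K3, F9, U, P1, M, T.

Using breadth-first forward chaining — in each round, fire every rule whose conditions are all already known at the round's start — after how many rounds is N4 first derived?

Round 1: (iv) [D → R48]; (v) [K3 ∧ L ∧ G9 → J]; (vi) [R5 ∧ V5 ∧ M → Q]; (vii) [F9 ∧ T → B4]. Adds R48, J, Q, B4.
Round 2: (i) [J ∧ D ∧ Q → C]. Adds C.
Round 3: (ix) [C ∧ B4 ∧ U → W3]. Adds W3.
Round 4: (ii) [W3 ∧ H5 ∧ V5 → N4]. Adds N4.
N4 first appears in round 4.

4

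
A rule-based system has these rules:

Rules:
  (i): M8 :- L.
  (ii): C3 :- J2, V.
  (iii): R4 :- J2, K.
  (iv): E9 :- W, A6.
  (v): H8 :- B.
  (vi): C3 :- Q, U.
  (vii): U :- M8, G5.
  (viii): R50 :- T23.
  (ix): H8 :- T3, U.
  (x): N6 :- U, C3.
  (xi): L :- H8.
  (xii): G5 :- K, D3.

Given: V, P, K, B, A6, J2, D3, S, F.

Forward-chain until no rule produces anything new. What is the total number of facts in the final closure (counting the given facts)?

Round 1 — (ii), (iii), (v), (xii), derive C3, R4, H8, G5.
Round 2 — (xi), derive L.
Round 3 — (i), derive M8.
Round 4 — (vii), derive U.
Round 5 — (x), derive N6.
Closure: {A6, B, C3, D3, F, G5, H8, J2, K, L, M8, N6, P, R4, S, U, V} — 17 facts.

17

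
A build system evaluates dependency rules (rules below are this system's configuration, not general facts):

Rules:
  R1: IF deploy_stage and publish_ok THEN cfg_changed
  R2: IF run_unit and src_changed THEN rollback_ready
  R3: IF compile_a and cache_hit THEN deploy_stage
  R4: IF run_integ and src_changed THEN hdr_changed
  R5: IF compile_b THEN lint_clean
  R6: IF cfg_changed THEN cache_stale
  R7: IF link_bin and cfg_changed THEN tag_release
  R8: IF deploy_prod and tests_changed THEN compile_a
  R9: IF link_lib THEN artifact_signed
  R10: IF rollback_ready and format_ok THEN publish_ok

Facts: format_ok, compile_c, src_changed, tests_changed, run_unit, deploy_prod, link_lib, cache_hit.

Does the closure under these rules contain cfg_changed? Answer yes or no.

[1] R2 [IF run_unit and src_changed THEN rollback_ready]; R8 [IF deploy_prod and tests_changed THEN compile_a]; R9 [IF link_lib THEN artifact_signed]. ⇒ new: rollback_ready, compile_a, artifact_signed.
[2] R3 [IF compile_a and cache_hit THEN deploy_stage]; R10 [IF rollback_ready and format_ok THEN publish_ok]. ⇒ new: deploy_stage, publish_ok.
[3] R1 [IF deploy_stage and publish_ok THEN cfg_changed]. ⇒ new: cfg_changed.
[4] R6 [IF cfg_changed THEN cache_stale]. ⇒ new: cache_stale.
cfg_changed appears in round 3, so it is derivable.

yes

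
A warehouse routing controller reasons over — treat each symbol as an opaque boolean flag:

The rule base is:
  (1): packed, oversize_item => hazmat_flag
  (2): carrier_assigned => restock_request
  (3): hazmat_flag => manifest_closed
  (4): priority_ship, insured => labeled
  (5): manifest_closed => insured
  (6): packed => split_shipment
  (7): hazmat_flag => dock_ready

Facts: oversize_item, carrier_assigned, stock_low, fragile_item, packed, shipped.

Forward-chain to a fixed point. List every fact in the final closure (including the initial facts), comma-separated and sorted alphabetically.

carrier_assigned, dock_ready, fragile_item, hazmat_flag, insured, manifest_closed, oversize_item, packed, restock_request, shipped, split_shipment, stock_low

[1] (1) [packed, oversize_item => hazmat_flag]; (2) [carrier_assigned => restock_request]; (6) [packed => split_shipment]. ⇒ new: hazmat_flag, restock_request, split_shipment.
[2] (3) [hazmat_flag => manifest_closed]; (7) [hazmat_flag => dock_ready]. ⇒ new: manifest_closed, dock_ready.
[3] (5) [manifest_closed => insured]. ⇒ new: insured.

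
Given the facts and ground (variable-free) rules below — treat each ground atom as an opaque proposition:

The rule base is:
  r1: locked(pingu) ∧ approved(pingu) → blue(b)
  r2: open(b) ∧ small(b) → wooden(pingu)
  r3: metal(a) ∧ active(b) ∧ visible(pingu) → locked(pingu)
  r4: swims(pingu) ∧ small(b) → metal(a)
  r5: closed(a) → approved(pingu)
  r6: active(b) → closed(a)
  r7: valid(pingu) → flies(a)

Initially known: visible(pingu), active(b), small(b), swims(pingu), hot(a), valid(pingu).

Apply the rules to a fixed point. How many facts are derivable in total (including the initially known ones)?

[1] r4 [swims(pingu) ∧ small(b) → metal(a)]; r6 [active(b) → closed(a)]; r7 [valid(pingu) → flies(a)]. ⇒ new: metal(a), closed(a), flies(a).
[2] r3 [metal(a) ∧ active(b) ∧ visible(pingu) → locked(pingu)]; r5 [closed(a) → approved(pingu)]. ⇒ new: locked(pingu), approved(pingu).
[3] r1 [locked(pingu) ∧ approved(pingu) → blue(b)]. ⇒ new: blue(b).
Closure: {active(b), approved(pingu), blue(b), closed(a), flies(a), hot(a), locked(pingu), metal(a), small(b), swims(pingu), valid(pingu), visible(pingu)} — 12 facts.

12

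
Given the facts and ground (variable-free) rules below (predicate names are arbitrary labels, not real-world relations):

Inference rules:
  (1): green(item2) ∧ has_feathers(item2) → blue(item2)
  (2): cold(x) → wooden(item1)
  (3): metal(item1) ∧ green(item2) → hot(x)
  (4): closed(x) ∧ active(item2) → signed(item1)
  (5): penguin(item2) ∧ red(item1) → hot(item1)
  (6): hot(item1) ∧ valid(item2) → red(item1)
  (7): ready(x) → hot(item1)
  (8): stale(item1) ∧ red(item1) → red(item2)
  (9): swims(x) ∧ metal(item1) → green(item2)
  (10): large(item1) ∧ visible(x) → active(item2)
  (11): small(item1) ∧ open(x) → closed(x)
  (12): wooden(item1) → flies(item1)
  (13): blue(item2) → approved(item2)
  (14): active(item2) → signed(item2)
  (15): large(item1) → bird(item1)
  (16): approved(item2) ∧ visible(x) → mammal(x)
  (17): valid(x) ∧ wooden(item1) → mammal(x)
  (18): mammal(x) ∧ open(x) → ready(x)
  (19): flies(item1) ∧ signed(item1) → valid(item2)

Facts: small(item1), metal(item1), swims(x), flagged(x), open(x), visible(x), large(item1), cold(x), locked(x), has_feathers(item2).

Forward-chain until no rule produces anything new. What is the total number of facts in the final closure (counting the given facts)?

26

Round 1: (2) [cold(x) → wooden(item1)]; (9) [swims(x) ∧ metal(item1) → green(item2)]; (10) [large(item1) ∧ visible(x) → active(item2)]; (11) [small(item1) ∧ open(x) → closed(x)]; (15) [large(item1) → bird(item1)]. New: wooden(item1), green(item2), active(item2), closed(x), bird(item1).
Round 2: (1) [green(item2) ∧ has_feathers(item2) → blue(item2)]; (3) [metal(item1) ∧ green(item2) → hot(x)]; (4) [closed(x) ∧ active(item2) → signed(item1)]; (12) [wooden(item1) → flies(item1)]; (14) [active(item2) → signed(item2)]. New: blue(item2), hot(x), signed(item1), flies(item1), signed(item2).
Round 3: (13) [blue(item2) → approved(item2)]; (19) [flies(item1) ∧ signed(item1) → valid(item2)]. New: approved(item2), valid(item2).
Round 4: (16) [approved(item2) ∧ visible(x) → mammal(x)]. New: mammal(x).
Round 5: (18) [mammal(x) ∧ open(x) → ready(x)]. New: ready(x).
Round 6: (7) [ready(x) → hot(item1)]. New: hot(item1).
Round 7: (6) [hot(item1) ∧ valid(item2) → red(item1)]. New: red(item1).
Closure: {active(item2), approved(item2), bird(item1), blue(item2), closed(x), cold(x), flagged(x), flies(item1), green(item2), has_feathers(item2), hot(item1), hot(x), large(item1), locked(x), mammal(x), metal(item1), open(x), ready(x), red(item1), signed(item1), signed(item2), small(item1), swims(x), valid(item2), visible(x), wooden(item1)} — 26 facts.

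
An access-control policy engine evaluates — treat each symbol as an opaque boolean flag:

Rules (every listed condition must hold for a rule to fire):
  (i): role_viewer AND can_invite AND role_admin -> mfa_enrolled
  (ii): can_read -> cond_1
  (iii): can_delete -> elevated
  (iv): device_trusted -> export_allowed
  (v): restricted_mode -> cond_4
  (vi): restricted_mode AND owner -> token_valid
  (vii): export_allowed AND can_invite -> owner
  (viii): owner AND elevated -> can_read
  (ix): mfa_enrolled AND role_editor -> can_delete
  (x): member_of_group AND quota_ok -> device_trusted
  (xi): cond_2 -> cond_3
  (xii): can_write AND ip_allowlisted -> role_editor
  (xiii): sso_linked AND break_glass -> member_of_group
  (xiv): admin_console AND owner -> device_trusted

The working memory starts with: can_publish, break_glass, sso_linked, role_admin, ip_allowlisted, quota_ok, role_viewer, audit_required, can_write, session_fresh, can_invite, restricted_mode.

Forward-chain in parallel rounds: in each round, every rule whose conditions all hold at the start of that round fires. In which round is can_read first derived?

5

Round 1: (i) [role_viewer AND can_invite AND role_admin -> mfa_enrolled]; (v) [restricted_mode -> cond_4]; (xii) [can_write AND ip_allowlisted -> role_editor]; (xiii) [sso_linked AND break_glass -> member_of_group]. New: mfa_enrolled, cond_4, role_editor, member_of_group.
Round 2: (ix) [mfa_enrolled AND role_editor -> can_delete]; (x) [member_of_group AND quota_ok -> device_trusted]. New: can_delete, device_trusted.
Round 3: (iii) [can_delete -> elevated]; (iv) [device_trusted -> export_allowed]. New: elevated, export_allowed.
Round 4: (vii) [export_allowed AND can_invite -> owner]. New: owner.
Round 5: (vi) [restricted_mode AND owner -> token_valid]; (viii) [owner AND elevated -> can_read]. New: token_valid, can_read.
can_read first appears in round 5.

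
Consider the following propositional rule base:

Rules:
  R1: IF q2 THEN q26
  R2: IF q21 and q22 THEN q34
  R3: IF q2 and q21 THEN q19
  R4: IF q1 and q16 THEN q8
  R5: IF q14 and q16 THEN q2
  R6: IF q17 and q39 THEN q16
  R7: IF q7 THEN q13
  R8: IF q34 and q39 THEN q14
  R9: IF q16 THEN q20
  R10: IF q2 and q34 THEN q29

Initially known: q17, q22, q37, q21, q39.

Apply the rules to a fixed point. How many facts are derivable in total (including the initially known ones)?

13

Round 1 fires R2, R6, giving q34, q16.
Round 2 fires R8, R9, giving q14, q20.
Round 3 fires R5, giving q2.
Round 4 fires R1, R3, R10, giving q26, q19, q29.
Closure: {q14, q16, q17, q19, q2, q20, q21, q22, q26, q29, q34, q37, q39} — 13 facts.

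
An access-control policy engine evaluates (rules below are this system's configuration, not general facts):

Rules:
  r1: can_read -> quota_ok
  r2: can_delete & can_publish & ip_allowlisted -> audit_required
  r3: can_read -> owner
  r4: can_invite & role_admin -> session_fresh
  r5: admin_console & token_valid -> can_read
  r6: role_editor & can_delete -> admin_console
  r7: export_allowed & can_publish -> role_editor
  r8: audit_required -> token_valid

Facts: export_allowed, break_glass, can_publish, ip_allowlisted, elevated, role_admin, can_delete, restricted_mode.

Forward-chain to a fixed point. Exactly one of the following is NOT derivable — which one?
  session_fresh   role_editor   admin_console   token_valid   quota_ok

session_fresh

Round 1 — r2, r7, derive audit_required, role_editor.
Round 2 — r6, r8, derive admin_console, token_valid.
Round 3 — r5, derive can_read.
Round 4 — r1, r3, derive quota_ok, owner.
Derived: role_editor (round 1), token_valid (round 2), admin_console (round 2), quota_ok (round 4). session_fresh never appears in any round.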